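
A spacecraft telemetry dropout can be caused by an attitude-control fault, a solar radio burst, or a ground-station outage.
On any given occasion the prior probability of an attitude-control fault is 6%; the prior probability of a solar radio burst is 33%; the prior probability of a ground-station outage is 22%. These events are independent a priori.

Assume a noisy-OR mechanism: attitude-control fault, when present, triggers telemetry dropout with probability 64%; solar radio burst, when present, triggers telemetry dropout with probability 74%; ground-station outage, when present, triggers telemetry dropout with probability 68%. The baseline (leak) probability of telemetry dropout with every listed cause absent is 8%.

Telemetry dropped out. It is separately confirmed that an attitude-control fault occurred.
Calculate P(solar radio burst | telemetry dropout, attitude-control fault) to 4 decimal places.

P(solar radio burst | telemetry dropout, attitude-control fault) ≈ 0.3885

Under noisy-OR, P(telemetry dropout | causes) = 1 − (1−0.08)·∏(1−qᵢ) over the active causes.
Numerator (weight on configurations with solar radio burst): 0.235235 + 0.070599 = 0.305834
Denominator P(telemetry dropout | attitude-control fault): 0.6688·0.67·0.78 + 0.894016·0.67·0.22 + 0.913888·0.33·0.78 + 0.972444·0.33·0.22 = 0.787127
P(solar radio burst | telemetry dropout, attitude-control fault) = 0.305834/0.787127 ≈ 0.3885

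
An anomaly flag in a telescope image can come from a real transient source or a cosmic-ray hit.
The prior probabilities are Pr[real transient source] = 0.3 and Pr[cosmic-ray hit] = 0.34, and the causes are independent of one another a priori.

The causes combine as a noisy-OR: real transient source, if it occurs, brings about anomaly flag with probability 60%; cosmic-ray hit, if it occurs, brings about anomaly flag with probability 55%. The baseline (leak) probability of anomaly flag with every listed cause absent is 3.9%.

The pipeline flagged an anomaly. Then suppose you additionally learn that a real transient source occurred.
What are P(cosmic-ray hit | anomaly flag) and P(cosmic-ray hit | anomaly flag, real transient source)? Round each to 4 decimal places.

Under noisy-OR, P(anomaly flag | causes) = 1 − (1−0.039)·∏(1−qᵢ) over the active causes.
Sum P(anomaly flag|·) weighted by the priors over the 4 (real transient source, cosmic-ray hit) configurations:
  P(anomaly flag) = 0.039·0.7·0.66 + 0.56755·0.7·0.34 + 0.6156·0.3·0.66 + 0.82702·0.3·0.34
        = 0.018018 + 0.135077 + 0.121889 + 0.084356 = 0.359340
Configurations with cosmic-ray hit contribute 0.219433, so
  P(cosmic-ray hit | anomaly flag) = 0.219433 / 0.359340 ≈ 0.6107

Now condition on the additional information:
Numerator (weight on configurations with cosmic-ray hit): 0.82702×0.34 = 0.281187
Denominator P(anomaly flag | real transient source): 0.6156×0.66 + 0.82702×0.34 = 0.687483
P(cosmic-ray hit | anomaly flag, real transient source) = 0.281187/0.687483 ≈ 0.4090
Conditioning on real transient source lowers the posterior on cosmic-ray hit: the classic explaining-away effect in a common-effect structure.

P(cosmic-ray hit | anomaly flag) ≈ 0.6107; P(cosmic-ray hit | anomaly flag, real transient source) ≈ 0.4090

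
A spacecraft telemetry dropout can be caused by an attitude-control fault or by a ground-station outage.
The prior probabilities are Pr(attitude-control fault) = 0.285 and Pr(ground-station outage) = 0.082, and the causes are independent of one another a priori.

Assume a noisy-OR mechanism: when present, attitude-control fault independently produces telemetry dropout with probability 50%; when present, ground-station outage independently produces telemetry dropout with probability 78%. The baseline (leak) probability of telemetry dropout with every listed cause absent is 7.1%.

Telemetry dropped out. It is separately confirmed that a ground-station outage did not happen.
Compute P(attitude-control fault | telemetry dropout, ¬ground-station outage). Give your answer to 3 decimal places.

Under noisy-OR, P(telemetry dropout | causes) = 1 − (1−0.071)·∏(1−qᵢ) over the active causes.
P(telemetry dropout | ¬ground-station outage) = 0.071·0.715 + 0.5355·0.285 = 0.050765 + 0.152617 = 0.203382
Restricting to configurations with attitude-control fault present: 0.5355·0.285 = 0.152617.
P(attitude-control fault | telemetry dropout, ¬ground-station outage) = 0.152617 / 0.203382 ≈ 0.750

P(attitude-control fault | telemetry dropout, ¬ground-station outage) ≈ 0.750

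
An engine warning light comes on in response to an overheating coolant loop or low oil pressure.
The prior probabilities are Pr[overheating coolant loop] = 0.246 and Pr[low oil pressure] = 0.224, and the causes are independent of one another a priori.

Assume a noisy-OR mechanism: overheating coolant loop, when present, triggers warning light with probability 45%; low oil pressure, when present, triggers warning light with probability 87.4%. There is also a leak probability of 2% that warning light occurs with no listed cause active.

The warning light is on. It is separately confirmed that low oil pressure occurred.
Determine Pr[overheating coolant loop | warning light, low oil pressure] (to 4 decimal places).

Pr[overheating coolant loop | warning light, low oil pressure] ≈ 0.2576

Under noisy-OR, P(warning light | causes) = 1 − (1−0.02)·∏(1−qᵢ) over the active causes.
Sum P(warning light|·) weighted by the priors over both values of overheating coolant loop:
  P(warning light | low oil pressure) = 0.87652×0.754 + 0.932086×0.246
        = 0.660896 + 0.229293 = 0.890189
The terms with overheating coolant loop present sum to 0.229293, so
  P(overheating coolant loop | warning light, low oil pressure) = 0.229293 / 0.890189 ≈ 0.2576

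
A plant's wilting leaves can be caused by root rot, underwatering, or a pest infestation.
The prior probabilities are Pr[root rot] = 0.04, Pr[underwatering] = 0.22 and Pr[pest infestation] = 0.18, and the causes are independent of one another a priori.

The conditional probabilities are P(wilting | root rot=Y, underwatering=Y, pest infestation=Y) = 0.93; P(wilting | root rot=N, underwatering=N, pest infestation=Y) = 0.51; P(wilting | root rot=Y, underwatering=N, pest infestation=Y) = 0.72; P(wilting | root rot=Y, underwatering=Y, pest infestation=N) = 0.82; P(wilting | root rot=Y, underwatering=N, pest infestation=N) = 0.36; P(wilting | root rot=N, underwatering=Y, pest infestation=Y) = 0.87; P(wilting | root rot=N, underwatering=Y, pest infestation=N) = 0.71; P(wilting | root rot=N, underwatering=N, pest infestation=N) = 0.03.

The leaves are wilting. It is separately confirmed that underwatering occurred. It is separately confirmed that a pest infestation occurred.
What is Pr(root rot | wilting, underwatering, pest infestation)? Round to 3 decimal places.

P(wilting | underwatering, pest infestation) = 0.87·0.96 + 0.93·0.04 = 0.835200 + 0.037200 = 0.872400
Of this, 0.037200 comes from 0.93·0.04 (the root rot=true cases).
Hence the posterior is 0.037200/0.872400 ≈ 0.043.

Pr(root rot | wilting, underwatering, pest infestation) ≈ 0.043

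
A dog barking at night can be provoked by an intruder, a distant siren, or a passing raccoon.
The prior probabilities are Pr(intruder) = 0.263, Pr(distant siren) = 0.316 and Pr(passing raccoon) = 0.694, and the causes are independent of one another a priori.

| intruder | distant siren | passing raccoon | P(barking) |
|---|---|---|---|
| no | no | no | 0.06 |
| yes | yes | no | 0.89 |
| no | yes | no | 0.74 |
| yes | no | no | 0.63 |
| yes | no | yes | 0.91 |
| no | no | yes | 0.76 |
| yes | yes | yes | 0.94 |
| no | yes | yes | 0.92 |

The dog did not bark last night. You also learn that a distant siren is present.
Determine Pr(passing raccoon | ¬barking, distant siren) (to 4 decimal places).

Pr(passing raccoon | ¬barking, distant siren) ≈ 0.4346

For the numerator, keep only passing raccoon=true terms: 0.040918 + 0.010951 = 0.051869
Normalizer over all consistent configurations: 0.26×0.737×0.306 + 0.08×0.737×0.694 + 0.11×0.263×0.306 + 0.06×0.263×0.694 = 0.119358
Posterior = 0.051869 / 0.119358 ≈ 0.4346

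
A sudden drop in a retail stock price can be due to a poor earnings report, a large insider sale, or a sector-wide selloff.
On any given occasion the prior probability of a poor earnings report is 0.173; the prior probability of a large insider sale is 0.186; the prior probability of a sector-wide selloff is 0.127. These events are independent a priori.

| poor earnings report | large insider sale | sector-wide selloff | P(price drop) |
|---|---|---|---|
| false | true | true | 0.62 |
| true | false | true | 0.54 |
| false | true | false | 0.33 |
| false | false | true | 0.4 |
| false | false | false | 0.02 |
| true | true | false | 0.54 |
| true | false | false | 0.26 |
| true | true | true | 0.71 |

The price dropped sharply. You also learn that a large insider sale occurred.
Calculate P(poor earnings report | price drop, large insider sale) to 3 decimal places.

P(poor earnings report | price drop, large insider sale) ≈ 0.243

Enumerate the 4 (poor earnings report, sector-wide selloff) configurations and weight by the priors:
  P(price drop | large insider sale) = 0.33*0.827*0.873 + 0.62*0.827*0.127 + 0.54*0.173*0.873 + 0.71*0.173*0.127
        = 0.238250 + 0.065118 + 0.081556 + 0.015599 = 0.400523
Keeping only the poor earnings report-present terms gives 0.097155, so
  P(poor earnings report | price drop, large insider sale) = 0.097155 / 0.400523 ≈ 0.243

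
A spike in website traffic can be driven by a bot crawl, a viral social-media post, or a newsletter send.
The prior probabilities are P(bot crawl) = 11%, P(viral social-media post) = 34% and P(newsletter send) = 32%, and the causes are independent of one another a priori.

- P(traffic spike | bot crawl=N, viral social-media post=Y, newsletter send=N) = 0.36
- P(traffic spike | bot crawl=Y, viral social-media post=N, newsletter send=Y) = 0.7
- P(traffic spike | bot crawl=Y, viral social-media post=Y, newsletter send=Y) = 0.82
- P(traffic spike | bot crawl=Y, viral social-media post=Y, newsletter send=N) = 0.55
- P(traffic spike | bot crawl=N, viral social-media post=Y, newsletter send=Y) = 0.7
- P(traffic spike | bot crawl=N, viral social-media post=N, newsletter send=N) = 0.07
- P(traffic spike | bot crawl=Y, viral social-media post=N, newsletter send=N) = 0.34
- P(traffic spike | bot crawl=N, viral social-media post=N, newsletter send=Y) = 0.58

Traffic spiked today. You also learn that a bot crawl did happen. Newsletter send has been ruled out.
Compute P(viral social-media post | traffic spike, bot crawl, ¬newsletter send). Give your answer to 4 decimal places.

P(viral social-media post | traffic spike, bot crawl, ¬newsletter send) ≈ 0.4545

Sum P(traffic spike|·) weighted by the priors over both values of viral social-media post:
  P(traffic spike | bot crawl, ¬newsletter send) = 0.34*0.66 + 0.55*0.34
        = 0.224400 + 0.187000 = 0.411400
Keeping only the viral social-media post-present terms gives 0.187000, so
  P(viral social-media post | traffic spike, bot crawl, ¬newsletter send) = 0.187000 / 0.411400 ≈ 0.4545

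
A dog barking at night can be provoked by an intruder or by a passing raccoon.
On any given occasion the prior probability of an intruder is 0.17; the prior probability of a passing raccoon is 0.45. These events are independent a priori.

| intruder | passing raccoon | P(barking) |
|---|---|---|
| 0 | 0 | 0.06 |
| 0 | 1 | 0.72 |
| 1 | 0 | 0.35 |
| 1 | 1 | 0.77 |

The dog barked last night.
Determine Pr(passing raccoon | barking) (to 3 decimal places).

Pr(passing raccoon | barking) ≈ 0.845

Numerator (weight on configurations with passing raccoon): 0.268920 + 0.058905 = 0.327825
Denominator P(barking): 0.06×0.83×0.55 + 0.72×0.83×0.45 + 0.35×0.17×0.55 + 0.77×0.17×0.45 = 0.387940
Posterior = 0.327825 / 0.387940 ≈ 0.845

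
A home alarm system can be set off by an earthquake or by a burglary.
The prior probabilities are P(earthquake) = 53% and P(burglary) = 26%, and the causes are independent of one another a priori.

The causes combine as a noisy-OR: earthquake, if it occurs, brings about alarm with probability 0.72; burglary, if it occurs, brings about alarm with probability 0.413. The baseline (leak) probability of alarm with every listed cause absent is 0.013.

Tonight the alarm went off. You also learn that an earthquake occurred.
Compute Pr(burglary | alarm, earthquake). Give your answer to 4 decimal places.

Pr(burglary | alarm, earthquake) ≈ 0.2892

Under noisy-OR, P(alarm | causes) = 1 − (1−0.013)·∏(1−qᵢ) over the active causes.
P(alarm | earthquake) = 0.72364·0.74 + 0.837777·0.26 = 0.535494 + 0.217822 = 0.753316
The burglary-present share is 0.837777·0.26 = 0.217822.
P(burglary | alarm, earthquake) = 0.217822 / 0.753316 ≈ 0.2892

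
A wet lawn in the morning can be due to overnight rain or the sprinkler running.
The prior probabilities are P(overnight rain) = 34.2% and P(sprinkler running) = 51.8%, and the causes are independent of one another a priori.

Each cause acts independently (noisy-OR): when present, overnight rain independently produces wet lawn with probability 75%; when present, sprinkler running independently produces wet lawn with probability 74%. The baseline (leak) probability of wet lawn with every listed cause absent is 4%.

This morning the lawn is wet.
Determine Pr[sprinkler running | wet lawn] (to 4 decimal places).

Under noisy-OR, P(wet lawn | causes) = 1 − (1−0.04)·∏(1−qᵢ) over the active causes.
For the numerator, keep only sprinkler running=true terms: 0.255769 + 0.166101 = 0.421870
Denominator P(wet lawn): 0.04×0.658×0.482 + 0.7504×0.658×0.518 + 0.76×0.342×0.482 + 0.9376×0.342×0.518 = 0.559837
Posterior = 0.421870 / 0.559837 ≈ 0.7536

Pr[sprinkler running | wet lawn] ≈ 0.7536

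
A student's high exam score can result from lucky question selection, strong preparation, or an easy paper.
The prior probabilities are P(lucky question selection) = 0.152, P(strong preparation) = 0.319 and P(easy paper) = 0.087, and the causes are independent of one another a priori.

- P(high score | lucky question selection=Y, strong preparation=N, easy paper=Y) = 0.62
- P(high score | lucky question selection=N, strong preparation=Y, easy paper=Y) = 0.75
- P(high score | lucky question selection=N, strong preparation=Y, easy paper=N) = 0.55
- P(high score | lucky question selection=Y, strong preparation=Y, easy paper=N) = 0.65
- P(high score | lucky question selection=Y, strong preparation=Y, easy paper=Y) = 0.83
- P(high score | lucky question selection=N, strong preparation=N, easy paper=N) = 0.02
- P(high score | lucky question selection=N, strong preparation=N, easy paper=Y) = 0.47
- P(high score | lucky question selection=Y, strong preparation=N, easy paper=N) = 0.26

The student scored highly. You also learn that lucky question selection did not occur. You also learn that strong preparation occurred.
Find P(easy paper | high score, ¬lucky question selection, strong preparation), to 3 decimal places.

Numerator (weight on configurations with easy paper): 0.75*0.087 = 0.065250
The normalizing constant is 0.55*0.913 + 0.75*0.087 = 0.567400
P(easy paper | high score, ¬lucky question selection, strong preparation) = 0.065250/0.567400 ≈ 0.115

P(easy paper | high score, ¬lucky question selection, strong preparation) ≈ 0.115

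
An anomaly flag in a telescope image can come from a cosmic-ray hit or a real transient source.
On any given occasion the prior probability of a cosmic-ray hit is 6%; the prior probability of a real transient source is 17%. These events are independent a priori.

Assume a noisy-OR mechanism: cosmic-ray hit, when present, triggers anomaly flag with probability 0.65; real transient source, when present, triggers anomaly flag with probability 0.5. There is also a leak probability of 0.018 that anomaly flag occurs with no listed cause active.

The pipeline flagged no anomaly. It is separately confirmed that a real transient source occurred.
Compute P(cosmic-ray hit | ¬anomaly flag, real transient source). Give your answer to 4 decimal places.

Under noisy-OR, P(anomaly flag | causes) = 1 − (1−0.018)·∏(1−qᵢ) over the active causes.
Sum P(¬anomaly flag|·) weighted by the priors over both values of cosmic-ray hit:
  P(¬anomaly flag | real transient source) = 0.491*0.94 + 0.17185*0.06
        = 0.461540 + 0.010311 = 0.471851
The terms with cosmic-ray hit present sum to 0.010311, so
  P(cosmic-ray hit | ¬anomaly flag, real transient source) = 0.010311 / 0.471851 ≈ 0.0219

P(cosmic-ray hit | ¬anomaly flag, real transient source) ≈ 0.0219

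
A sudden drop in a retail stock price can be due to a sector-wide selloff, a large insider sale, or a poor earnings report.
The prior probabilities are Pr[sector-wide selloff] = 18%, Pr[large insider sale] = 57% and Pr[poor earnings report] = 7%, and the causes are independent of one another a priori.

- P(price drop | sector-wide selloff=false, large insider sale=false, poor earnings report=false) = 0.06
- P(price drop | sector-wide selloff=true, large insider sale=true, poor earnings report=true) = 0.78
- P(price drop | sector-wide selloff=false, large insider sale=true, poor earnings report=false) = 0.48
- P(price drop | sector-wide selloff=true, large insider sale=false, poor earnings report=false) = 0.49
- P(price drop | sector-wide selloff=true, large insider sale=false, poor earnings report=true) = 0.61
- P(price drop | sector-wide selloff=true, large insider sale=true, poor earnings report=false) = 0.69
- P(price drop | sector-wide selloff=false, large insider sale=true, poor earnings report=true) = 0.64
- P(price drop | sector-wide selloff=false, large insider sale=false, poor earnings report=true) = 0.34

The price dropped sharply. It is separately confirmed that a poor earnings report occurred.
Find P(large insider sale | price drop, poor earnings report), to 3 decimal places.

P(price drop | poor earnings report) = 0.34·0.82·0.43 + 0.64·0.82·0.57 + 0.61·0.18·0.43 + 0.78·0.18·0.57 = 0.119884 + 0.299136 + 0.047214 + 0.080028 = 0.546262
The large insider sale-present share is 0.299136 + 0.080028 = 0.379164.
P(large insider sale | price drop, poor earnings report) = 0.379164 / 0.546262 ≈ 0.694

P(large insider sale | price drop, poor earnings report) ≈ 0.694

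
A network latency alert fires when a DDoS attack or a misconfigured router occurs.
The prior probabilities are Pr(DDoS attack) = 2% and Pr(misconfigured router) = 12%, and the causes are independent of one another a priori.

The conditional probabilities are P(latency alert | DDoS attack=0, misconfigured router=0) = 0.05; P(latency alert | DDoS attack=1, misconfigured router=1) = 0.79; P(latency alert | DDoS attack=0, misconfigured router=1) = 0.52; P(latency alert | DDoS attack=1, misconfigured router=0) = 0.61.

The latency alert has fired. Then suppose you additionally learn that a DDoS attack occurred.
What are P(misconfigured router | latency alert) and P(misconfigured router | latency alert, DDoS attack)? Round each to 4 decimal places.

P(misconfigured router | latency alert) ≈ 0.5393; P(misconfigured router | latency alert, DDoS attack) ≈ 0.1501

Sum P(latency alert|·) weighted by the priors over the 4 (DDoS attack, misconfigured router) configurations:
  P(latency alert) = 0.05*0.98*0.88 + 0.52*0.98*0.12 + 0.61*0.02*0.88 + 0.79*0.02*0.12
        = 0.043120 + 0.061152 + 0.010736 + 0.001896 = 0.116904
The terms with misconfigured router present sum to 0.063048, so
  P(misconfigured router | latency alert) = 0.063048 / 0.116904 ≈ 0.5393

Now also conditioning on DDoS attack=true:
By total probability over both values of misconfigured router:
  P(latency alert | DDoS attack) = 0.61×0.88 + 0.79×0.12
        = 0.536800 + 0.094800 = 0.631600
Keeping only the misconfigured router-present terms gives 0.094800, so
  P(misconfigured router | latency alert, DDoS attack) = 0.094800 / 0.631600 ≈ 0.1501
Conditioning on DDoS attack lowers the posterior on misconfigured router: the classic explaining-away effect in a common-effect structure.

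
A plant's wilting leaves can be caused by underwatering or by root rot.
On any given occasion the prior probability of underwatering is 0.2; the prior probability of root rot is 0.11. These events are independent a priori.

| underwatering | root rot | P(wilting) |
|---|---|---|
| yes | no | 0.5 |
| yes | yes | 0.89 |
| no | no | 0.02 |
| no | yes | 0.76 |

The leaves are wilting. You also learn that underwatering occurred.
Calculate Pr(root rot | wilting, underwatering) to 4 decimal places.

Enumerate both values of root rot and weight by the priors:
  P(wilting | underwatering) = 0.5·0.89 + 0.89·0.11
        = 0.445000 + 0.097900 = 0.542900
The terms with root rot present sum to 0.097900, so
  P(root rot | wilting, underwatering) = 0.097900 / 0.542900 ≈ 0.1803

Pr(root rot | wilting, underwatering) ≈ 0.1803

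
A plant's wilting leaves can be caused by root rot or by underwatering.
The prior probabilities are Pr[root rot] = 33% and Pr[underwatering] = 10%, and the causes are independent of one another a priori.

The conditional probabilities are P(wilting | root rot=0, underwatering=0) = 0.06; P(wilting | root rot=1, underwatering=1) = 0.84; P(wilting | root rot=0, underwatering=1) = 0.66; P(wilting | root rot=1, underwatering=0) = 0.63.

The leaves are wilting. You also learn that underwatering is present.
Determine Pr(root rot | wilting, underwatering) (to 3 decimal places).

For the numerator, keep only root rot=true terms: 0.84*0.33 = 0.277200
Denominator P(wilting | underwatering): 0.66*0.67 + 0.84*0.33 = 0.719400
Posterior = 0.277200 / 0.719400 ≈ 0.385

Pr(root rot | wilting, underwatering) ≈ 0.385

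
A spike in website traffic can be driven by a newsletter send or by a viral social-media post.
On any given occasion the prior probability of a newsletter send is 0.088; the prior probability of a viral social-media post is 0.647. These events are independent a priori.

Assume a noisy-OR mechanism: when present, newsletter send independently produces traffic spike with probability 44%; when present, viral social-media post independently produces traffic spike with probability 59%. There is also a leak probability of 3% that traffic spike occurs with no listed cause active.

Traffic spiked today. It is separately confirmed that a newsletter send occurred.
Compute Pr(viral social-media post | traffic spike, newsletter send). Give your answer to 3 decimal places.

Under noisy-OR, P(traffic spike | causes) = 1 − (1−0.03)·∏(1−qᵢ) over the active causes.
P(traffic spike | newsletter send) = 0.4568×0.353 + 0.777288×0.647 = 0.161250 + 0.502905 = 0.664155
Restricting to configurations with viral social-media post present: 0.777288×0.647 = 0.502905.
Hence the posterior is 0.502905/0.664155 ≈ 0.757.

Pr(viral social-media post | traffic spike, newsletter send) ≈ 0.757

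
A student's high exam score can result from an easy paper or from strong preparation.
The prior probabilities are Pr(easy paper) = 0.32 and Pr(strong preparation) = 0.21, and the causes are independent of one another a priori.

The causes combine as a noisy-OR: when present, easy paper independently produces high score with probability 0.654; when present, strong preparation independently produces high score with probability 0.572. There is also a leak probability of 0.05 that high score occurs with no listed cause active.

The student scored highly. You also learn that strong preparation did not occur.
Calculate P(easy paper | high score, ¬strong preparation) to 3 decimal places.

Under noisy-OR, P(high score | causes) = 1 − (1−0.05)·∏(1−qᵢ) over the active causes.
Weight on easy paper=true, given the evidence: 0.6713·0.32 = 0.214816
Denominator P(high score | ¬strong preparation): 0.05·0.68 + 0.6713·0.32 = 0.248816
P(easy paper | high score, ¬strong preparation) = 0.214816/0.248816 ≈ 0.863

P(easy paper | high score, ¬strong preparation) ≈ 0.863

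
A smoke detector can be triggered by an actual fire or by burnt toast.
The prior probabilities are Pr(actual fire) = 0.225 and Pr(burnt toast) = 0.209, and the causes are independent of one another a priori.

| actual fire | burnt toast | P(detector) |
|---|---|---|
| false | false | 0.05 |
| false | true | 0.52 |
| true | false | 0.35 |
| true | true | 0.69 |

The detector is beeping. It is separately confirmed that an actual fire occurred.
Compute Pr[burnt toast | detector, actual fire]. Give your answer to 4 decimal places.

For the numerator, keep only burnt toast=true terms: 0.69×0.209 = 0.144210
The normalizing constant is 0.35×0.791 + 0.69×0.209 = 0.421060
Posterior = 0.144210 / 0.421060 ≈ 0.3425

Pr[burnt toast | detector, actual fire] ≈ 0.3425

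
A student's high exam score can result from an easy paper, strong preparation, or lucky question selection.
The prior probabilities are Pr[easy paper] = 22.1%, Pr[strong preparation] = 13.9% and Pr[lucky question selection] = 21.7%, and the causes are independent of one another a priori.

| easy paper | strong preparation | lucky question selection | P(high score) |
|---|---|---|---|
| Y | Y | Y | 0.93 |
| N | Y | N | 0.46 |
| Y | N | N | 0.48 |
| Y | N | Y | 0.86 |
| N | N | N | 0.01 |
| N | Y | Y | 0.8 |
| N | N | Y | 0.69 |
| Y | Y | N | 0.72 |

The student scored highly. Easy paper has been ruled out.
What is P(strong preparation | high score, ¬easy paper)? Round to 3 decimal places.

P(strong preparation | high score, ¬easy paper) ≈ 0.354

P(high score | ¬easy paper) = 0.01×0.861×0.783 + 0.69×0.861×0.217 + 0.46×0.139×0.783 + 0.8×0.139×0.217 = 0.006742 + 0.128918 + 0.050065 + 0.024130 = 0.209855
Restricting to configurations with strong preparation present: 0.050065 + 0.024130 = 0.074195.
So P(strong preparation | high score, ¬easy paper) = 0.074195/0.209855 ≈ 0.354.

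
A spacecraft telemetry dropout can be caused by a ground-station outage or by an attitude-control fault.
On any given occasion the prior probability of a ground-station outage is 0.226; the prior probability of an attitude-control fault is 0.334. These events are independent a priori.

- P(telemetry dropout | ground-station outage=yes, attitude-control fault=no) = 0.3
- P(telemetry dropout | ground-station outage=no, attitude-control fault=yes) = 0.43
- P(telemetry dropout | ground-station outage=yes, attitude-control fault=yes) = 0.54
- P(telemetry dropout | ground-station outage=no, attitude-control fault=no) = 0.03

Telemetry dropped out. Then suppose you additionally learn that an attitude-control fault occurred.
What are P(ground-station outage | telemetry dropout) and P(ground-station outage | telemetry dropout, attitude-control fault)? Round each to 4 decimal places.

P(ground-station outage | telemetry dropout) ≈ 0.4042; P(ground-station outage | telemetry dropout, attitude-control fault) ≈ 0.2683

P(telemetry dropout) = 0.03×0.774×0.666 + 0.43×0.774×0.334 + 0.3×0.226×0.666 + 0.54×0.226×0.334 = 0.015465 + 0.111162 + 0.045155 + 0.040761 = 0.212543
The ground-station outage-present share is 0.045155 + 0.040761 = 0.085916.
So P(ground-station outage | telemetry dropout) = 0.085916/0.212543 ≈ 0.4042.

Now condition on the additional information:
Numerator (weight on configurations with ground-station outage): 0.54*0.226 = 0.122040
The normalizing constant is 0.43*0.774 + 0.54*0.226 = 0.454860
P(ground-station outage | telemetry dropout, attitude-control fault) = 0.122040/0.454860 ≈ 0.2683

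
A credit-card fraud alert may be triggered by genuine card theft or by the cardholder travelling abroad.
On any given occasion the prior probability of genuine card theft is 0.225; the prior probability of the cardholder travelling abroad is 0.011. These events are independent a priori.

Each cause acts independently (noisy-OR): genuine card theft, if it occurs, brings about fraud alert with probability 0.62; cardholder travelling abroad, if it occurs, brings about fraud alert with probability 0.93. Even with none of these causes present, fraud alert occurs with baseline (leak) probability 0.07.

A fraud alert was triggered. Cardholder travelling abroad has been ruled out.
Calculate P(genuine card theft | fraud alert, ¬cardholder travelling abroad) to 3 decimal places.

P(genuine card theft | fraud alert, ¬cardholder travelling abroad) ≈ 0.728

Under noisy-OR, P(fraud alert | causes) = 1 − (1−0.07)·∏(1−qᵢ) over the active causes.
By total probability over both values of genuine card theft:
  P(fraud alert | ¬cardholder travelling abroad) = 0.07×0.775 + 0.6466×0.225
        = 0.054250 + 0.145485 = 0.199735
Configurations with genuine card theft contribute 0.145485, so
  P(genuine card theft | fraud alert, ¬cardholder travelling abroad) = 0.145485 / 0.199735 ≈ 0.728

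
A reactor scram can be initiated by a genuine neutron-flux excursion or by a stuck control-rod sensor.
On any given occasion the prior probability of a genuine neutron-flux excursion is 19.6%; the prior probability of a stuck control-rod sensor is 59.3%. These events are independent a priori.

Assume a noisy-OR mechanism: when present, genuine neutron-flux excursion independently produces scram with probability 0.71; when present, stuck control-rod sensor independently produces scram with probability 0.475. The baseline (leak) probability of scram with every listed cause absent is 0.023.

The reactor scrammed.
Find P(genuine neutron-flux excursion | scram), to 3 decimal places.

P(genuine neutron-flux excursion | scram) ≈ 0.394

Under noisy-OR, P(scram | causes) = 1 − (1−0.023)·∏(1−qᵢ) over the active causes.
Weight on genuine neutron-flux excursion=true, given the evidence: 0.057170 + 0.098939 = 0.156109
The normalizing constant is 0.023·0.804·0.407 + 0.487075·0.804·0.593 + 0.71667·0.196·0.407 + 0.851252·0.196·0.593 = 0.395859
P(genuine neutron-flux excursion | scram) = 0.156109/0.395859 ≈ 0.394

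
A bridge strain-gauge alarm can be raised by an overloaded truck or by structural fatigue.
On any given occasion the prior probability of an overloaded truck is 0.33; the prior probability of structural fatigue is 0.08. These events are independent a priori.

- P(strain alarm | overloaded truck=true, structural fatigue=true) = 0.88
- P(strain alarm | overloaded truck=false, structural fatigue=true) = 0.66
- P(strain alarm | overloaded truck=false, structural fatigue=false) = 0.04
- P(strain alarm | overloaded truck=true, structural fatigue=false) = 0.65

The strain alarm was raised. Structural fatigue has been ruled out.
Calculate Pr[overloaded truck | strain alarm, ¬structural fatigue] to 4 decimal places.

For the numerator, keep only overloaded truck=true terms: 0.65×0.33 = 0.214500
The normalizing constant is 0.04×0.67 + 0.65×0.33 = 0.241300
P(overloaded truck | strain alarm, ¬structural fatigue) = 0.214500/0.241300 ≈ 0.8889

Pr[overloaded truck | strain alarm, ¬structural fatigue] ≈ 0.8889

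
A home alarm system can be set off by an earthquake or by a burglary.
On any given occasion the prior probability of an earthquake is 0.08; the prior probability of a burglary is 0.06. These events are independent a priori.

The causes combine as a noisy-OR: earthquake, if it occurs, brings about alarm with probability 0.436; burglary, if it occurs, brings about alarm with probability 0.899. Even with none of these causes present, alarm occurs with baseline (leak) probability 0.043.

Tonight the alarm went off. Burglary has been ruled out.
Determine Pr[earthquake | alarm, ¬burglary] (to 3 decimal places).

Under noisy-OR, P(alarm | causes) = 1 − (1−0.043)·∏(1−qᵢ) over the active causes.
P(alarm | ¬burglary) = 0.043*0.92 + 0.460252*0.08 = 0.039560 + 0.036820 = 0.076380
Of this, 0.036820 comes from 0.460252*0.08 (the earthquake=true cases).
Hence the posterior is 0.036820/0.076380 ≈ 0.482.

Pr[earthquake | alarm, ¬burglary] ≈ 0.482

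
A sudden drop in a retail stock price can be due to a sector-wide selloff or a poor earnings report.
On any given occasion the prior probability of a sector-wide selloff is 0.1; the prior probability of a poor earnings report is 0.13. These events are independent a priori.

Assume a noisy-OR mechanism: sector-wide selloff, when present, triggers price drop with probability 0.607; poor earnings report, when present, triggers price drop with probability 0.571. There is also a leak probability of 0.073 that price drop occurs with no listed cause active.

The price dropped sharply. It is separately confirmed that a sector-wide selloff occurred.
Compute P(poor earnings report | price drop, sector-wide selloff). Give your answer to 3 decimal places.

P(poor earnings report | price drop, sector-wide selloff) ≈ 0.166

Under noisy-OR, P(price drop | causes) = 1 − (1−0.073)·∏(1−qᵢ) over the active causes.
For the numerator, keep only poor earnings report=true terms: 0.843711×0.13 = 0.109682
Normalizer over all consistent configurations: 0.635689×0.87 + 0.843711×0.13 = 0.662731
Posterior = 0.109682 / 0.662731 ≈ 0.166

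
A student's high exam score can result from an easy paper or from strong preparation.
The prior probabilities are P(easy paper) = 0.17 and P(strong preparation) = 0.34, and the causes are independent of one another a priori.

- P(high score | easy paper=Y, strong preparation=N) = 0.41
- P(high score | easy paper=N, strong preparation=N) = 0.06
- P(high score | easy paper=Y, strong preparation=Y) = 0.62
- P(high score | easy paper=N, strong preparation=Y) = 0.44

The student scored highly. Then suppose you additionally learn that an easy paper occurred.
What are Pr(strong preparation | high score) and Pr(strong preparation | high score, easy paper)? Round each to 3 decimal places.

Pr(strong preparation | high score) ≈ 0.670; Pr(strong preparation | high score, easy paper) ≈ 0.438

Sum P(high score|·) weighted by the priors over the 4 (easy paper, strong preparation) configurations:
  P(high score) = 0.06*0.83*0.66 + 0.44*0.83*0.34 + 0.41*0.17*0.66 + 0.62*0.17*0.34
        = 0.032868 + 0.124168 + 0.046002 + 0.035836 = 0.238874
Configurations with strong preparation contribute 0.160004, so
  P(strong preparation | high score) = 0.160004 / 0.238874 ≈ 0.670

With the extra evidence:
P(high score | easy paper) = 0.41×0.66 + 0.62×0.34 = 0.270600 + 0.210800 = 0.481400
The strong preparation-present share is 0.62×0.34 = 0.210800.
P(strong preparation | high score, easy paper) = 0.210800 / 0.481400 ≈ 0.438
Conditioning on easy paper lowers the posterior on strong preparation: the classic explaining-away effect in a common-effect structure.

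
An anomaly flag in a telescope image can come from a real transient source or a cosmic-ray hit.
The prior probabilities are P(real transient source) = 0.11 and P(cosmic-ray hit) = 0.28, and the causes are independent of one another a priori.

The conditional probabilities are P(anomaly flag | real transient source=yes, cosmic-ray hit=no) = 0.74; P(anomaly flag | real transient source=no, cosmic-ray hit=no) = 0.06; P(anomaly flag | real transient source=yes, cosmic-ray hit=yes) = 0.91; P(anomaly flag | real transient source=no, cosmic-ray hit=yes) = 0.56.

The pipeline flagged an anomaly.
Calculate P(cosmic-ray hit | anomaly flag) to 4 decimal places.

P(cosmic-ray hit | anomaly flag) ≈ 0.6332

P(anomaly flag) = 0.06×0.89×0.72 + 0.56×0.89×0.28 + 0.74×0.11×0.72 + 0.91×0.11×0.28 = 0.038448 + 0.139552 + 0.058608 + 0.028028 = 0.264636
Of this, 0.167580 comes from 0.139552 + 0.028028 (the cosmic-ray hit=true cases).
P(cosmic-ray hit | anomaly flag) = 0.167580 / 0.264636 ≈ 0.6332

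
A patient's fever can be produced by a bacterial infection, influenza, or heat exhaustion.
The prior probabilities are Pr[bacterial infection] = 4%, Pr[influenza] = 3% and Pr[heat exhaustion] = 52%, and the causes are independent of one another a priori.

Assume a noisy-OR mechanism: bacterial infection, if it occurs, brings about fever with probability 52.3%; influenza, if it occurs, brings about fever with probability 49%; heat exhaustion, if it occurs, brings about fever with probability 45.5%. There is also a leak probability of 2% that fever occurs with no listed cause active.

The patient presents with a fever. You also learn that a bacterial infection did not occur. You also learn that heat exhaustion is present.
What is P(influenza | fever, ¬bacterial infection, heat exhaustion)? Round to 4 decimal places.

Under noisy-OR, P(fever | causes) = 1 − (1−0.02)·∏(1−qᵢ) over the active causes.
By total probability over both values of influenza:
  P(fever | ¬bacterial infection, heat exhaustion) = 0.4659×0.97 + 0.727609×0.03
        = 0.451923 + 0.021828 = 0.473751
Configurations with influenza contribute 0.021828, so
  P(influenza | fever, ¬bacterial infection, heat exhaustion) = 0.021828 / 0.473751 ≈ 0.0461

P(influenza | fever, ¬bacterial infection, heat exhaustion) ≈ 0.0461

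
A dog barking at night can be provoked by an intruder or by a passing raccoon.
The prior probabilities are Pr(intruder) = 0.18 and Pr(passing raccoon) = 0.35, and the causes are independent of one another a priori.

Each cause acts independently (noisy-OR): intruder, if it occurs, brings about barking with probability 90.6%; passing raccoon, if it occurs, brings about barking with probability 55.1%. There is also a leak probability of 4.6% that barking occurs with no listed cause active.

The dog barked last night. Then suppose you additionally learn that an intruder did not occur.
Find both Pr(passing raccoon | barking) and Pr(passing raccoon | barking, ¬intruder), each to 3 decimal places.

Pr(passing raccoon | barking) ≈ 0.631; Pr(passing raccoon | barking, ¬intruder) ≈ 0.870

Under noisy-OR, P(barking | causes) = 1 − (1−0.046)·∏(1−qᵢ) over the active causes.
P(barking) = 0.046×0.82×0.65 + 0.571654×0.82×0.35 + 0.910324×0.18×0.65 + 0.959735×0.18×0.35 = 0.024518 + 0.164065 + 0.106508 + 0.060463 = 0.355554
Of this, 0.224528 comes from 0.164065 + 0.060463 (the passing raccoon=true cases).
Hence the posterior is 0.224528/0.355554 ≈ 0.631.

With the extra evidence:
By total probability over both values of passing raccoon:
  P(barking | ¬intruder) = 0.046*0.65 + 0.571654*0.35
        = 0.029900 + 0.200079 = 0.229979
Configurations with passing raccoon contribute 0.200079, so
  P(passing raccoon | barking, ¬intruder) = 0.200079 / 0.229979 ≈ 0.870
Ruling out intruder raises the posterior on passing raccoon — the flip side of explaining away.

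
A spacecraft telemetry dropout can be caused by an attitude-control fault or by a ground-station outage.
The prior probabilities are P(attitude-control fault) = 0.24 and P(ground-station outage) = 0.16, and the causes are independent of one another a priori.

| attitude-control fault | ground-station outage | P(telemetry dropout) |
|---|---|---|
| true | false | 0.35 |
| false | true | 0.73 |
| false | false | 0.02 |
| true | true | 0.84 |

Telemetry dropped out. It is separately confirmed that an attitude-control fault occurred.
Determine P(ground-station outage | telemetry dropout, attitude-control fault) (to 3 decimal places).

P(telemetry dropout | attitude-control fault) = 0.35×0.84 + 0.84×0.16 = 0.294000 + 0.134400 = 0.428400
The ground-station outage-present share is 0.84×0.16 = 0.134400.
So P(ground-station outage | telemetry dropout, attitude-control fault) = 0.134400/0.428400 ≈ 0.314.

P(ground-station outage | telemetry dropout, attitude-control fault) ≈ 0.314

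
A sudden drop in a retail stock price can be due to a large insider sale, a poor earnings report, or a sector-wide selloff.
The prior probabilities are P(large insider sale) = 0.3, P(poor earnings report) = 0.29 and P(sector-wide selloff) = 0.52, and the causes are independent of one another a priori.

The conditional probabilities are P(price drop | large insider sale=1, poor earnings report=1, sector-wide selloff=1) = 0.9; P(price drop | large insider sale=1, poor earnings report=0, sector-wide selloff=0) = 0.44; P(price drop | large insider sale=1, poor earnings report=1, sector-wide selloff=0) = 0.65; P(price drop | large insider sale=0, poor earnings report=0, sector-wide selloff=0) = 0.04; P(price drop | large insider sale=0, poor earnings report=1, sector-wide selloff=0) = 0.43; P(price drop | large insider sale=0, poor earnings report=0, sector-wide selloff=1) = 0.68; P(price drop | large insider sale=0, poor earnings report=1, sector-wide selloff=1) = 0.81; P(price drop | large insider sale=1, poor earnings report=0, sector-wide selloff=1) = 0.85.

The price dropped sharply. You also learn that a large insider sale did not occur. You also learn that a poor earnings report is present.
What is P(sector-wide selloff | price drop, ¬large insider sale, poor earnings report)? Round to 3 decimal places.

Numerator (weight on configurations with sector-wide selloff): 0.81*0.52 = 0.421200
Denominator P(price drop | ¬large insider sale, poor earnings report): 0.43*0.48 + 0.81*0.52 = 0.627600
Posterior = 0.421200 / 0.627600 ≈ 0.671

P(sector-wide selloff | price drop, ¬large insider sale, poor earnings report) ≈ 0.671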